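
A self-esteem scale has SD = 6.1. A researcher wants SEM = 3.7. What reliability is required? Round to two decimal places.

0.63

r = 1 − (3.70000/6.1)² ≈ 1 − 0.36791 ≈ 0.63209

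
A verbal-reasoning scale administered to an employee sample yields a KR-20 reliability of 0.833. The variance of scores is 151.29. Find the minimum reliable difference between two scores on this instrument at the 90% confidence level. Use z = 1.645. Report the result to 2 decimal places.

11.69

SD = √151.29 ≈ 12.30000
SEM = 12.30000*√(1 − 0.83300) ≈ 5.02647
SE_diff = √2 * SEM ≈ 7.10851
Minimum reliable difference = 1.645 * SE_diff ≈ 1.645 * 7.10851 ≈ 11.69349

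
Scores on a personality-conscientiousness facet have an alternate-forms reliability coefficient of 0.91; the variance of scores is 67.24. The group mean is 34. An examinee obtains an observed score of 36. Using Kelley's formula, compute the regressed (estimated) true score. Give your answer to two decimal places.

35.82

Estimated true score = 0.910*36 + (1 − 0.910)*34 ≈ 35.820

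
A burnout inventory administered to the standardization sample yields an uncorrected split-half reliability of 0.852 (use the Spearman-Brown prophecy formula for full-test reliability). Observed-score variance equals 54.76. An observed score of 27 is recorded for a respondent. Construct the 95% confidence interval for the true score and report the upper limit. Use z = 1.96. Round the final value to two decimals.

SD = √54.76 ≈ 7.4000
Spearman-Brown: r = 2(0.852) / (1 + 0.852) = 1.7040 / 1.8520 ≈ 0.9201
SEM = 7.4000·√(1 − 0.9201) ≈ 2.0919
1.96 · SEM ≈ 4.1001
Upper bound: 27 + 4.1001 = 31.1001

31.10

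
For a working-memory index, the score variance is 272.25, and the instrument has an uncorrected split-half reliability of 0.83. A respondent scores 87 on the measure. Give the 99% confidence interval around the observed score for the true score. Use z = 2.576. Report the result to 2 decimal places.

[74.05, 99.95]

σ = 272.25^(1/2) = 16.5000
Full-length reliability (Spearman-Brown) = 2(0.83)/(1+0.83) ≈ 0.9071
SEM = 16.5000 · √(1 − 0.9071) = 16.5000 · √0.0929 ≈ 16.5000 · 0.3048 ≈ 5.0290
2.576 · SEM ≈ 12.9547
CI = 87 ± 12.9547 → [74.0453, 99.9547]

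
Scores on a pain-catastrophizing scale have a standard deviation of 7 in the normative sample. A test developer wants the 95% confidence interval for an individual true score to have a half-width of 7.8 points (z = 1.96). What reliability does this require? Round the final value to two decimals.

0.68

Required SEM = 7.8 / 1.96 ≃ 3.97959
r = 1 − (3.97959/7)² ≃ 1 − 0.32321 ≃ 0.67679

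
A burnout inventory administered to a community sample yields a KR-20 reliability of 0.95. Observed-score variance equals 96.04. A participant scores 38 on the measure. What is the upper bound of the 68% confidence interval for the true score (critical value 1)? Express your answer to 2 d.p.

σ = 96.04^(1/2) = 9.8000
SEM = 9.8000 · √(1 − 0.9500) = 9.8000 · √0.0500 ≈ 9.8000 · 0.2236 ≈ 2.1913
1 · SEM ≈ 2.1913
Upper limit = 38 + 2.1913 ≈ 40.1913

40.19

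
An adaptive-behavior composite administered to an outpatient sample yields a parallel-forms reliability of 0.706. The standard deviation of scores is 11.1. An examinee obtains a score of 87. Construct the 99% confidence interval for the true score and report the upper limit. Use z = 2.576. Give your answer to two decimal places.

SEM = 11.10000*√(1 − 0.70600) ≈ 6.01862
2.576 * SEM ≈ 15.50396
Upper limit = 87 + 15.50396 ≈ 102.50396

102.50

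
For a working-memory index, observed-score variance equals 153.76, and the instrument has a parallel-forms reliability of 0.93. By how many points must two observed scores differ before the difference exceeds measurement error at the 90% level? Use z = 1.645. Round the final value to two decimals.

SD = √153.76 = 12.4000
The standard error of measurement is 12.4000·√(1 − 0.9300) ≈ 12.4000·0.2646 ≈ 3.2807.
SE_diff = √2 · SEM ≈ 4.6397
Smallest detectable difference = 1.645·4.6397 ≈ 7.6322

7.63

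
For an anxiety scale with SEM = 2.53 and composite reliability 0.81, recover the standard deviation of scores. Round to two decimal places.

SD = 2.53 / √(1 − 0.81) ≈ 5.8042

5.80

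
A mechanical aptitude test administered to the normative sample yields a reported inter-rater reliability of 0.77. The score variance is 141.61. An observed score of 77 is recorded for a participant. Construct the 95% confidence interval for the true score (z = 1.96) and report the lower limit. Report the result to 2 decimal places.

σ = 141.61^(1/2) = 11.9000
SEM = 11.9000 * √(1 − 0.7700) = 11.9000 * √0.2300 ≈ 11.9000 * 0.4796 ≈ 5.7070
Margin = 1.96 * 5.7070 ≈ 11.1858
Lower limit = 77 − 11.1858 ≈ 65.8142

65.81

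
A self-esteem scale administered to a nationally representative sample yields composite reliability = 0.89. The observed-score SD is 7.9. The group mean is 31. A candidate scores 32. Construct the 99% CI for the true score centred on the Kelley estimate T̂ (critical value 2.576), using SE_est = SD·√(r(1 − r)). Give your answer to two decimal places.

[25.52, 38.26]

T̂ = 0.8900(32) + 0.1100(31) ≈ 31.8900
SE_est = 7.9000·√[r(1 − r)] ≈ 2.4718
CI = 31.8900 ± 2.576 × 2.4718 → [25.5226, 38.2574]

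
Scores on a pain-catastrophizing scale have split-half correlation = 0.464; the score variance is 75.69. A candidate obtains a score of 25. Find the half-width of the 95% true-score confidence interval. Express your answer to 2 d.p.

SD = √75.69 ≈ 8.7000
Spearman-Brown: r = 2(0.464) / (1 + 0.464) = 0.9280 / 1.4640 ≈ 0.6339
SEM = 8.7000·√(1 − 0.6339) ≈ 5.2642
1.96 · SEM ≈ 10.3178

10.32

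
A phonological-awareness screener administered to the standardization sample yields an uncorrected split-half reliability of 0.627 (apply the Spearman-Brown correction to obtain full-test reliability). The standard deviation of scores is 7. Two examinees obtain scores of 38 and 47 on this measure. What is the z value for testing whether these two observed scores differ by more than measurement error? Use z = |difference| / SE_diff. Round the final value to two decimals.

r_full = 2·0.627 / (1 + 0.627) ≈ 0.77074
SEM = 7.00000 × √(1 − 0.77074) = 7.00000 × √0.22926 ≈ 7.00000 × 0.47881 ≈ 3.35165
SE_diff = √2 × SEM ≈ 4.73995
z = 9 / 4.73995 ≈ 1.89875

1.90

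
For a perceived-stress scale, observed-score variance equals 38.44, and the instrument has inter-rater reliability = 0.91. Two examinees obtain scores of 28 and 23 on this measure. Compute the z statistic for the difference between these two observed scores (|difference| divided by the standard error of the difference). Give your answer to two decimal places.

1.90

σ = 38.44^(1/2) = 6.2000
SEM = 6.2000*√(1 − 0.9100) ≃ 1.8600
SE_diff = SEM * √2 ≃ 1.8600 * 1.4142 ≃ 2.6304
z = 5 / 2.6304 ≃ 1.9008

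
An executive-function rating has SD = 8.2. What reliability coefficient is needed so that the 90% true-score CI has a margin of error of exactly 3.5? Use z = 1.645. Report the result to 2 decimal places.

Required SEM = 3.5 / 1.645 ≃ 2.128
Required reliability = 1 − (SEM/SD)² = 1 − 0.067 ≃ 0.933

0.93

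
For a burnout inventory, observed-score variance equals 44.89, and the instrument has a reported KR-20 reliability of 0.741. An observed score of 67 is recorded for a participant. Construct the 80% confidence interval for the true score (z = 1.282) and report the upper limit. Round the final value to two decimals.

71.37

SD = √44.89 ≃ 6.70000
SEM = 6.70000 · √(1 − 0.74100) = 6.70000 · √0.25900 ≃ 6.70000 · 0.50892 ≃ 3.40977
Margin = 1.282 · 3.40977 ≃ 4.37132
Upper limit = 67 + 4.37132 ≃ 71.37132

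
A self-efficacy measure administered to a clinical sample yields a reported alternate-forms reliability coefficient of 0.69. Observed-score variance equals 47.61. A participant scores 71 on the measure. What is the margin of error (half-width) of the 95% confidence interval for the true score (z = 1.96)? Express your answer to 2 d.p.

7.53

SD = √47.61 = 6.90000
The standard error of measurement is 6.90000*√(1 − 0.69000) ≈ 6.90000*0.55678 ≈ 3.84176.
Half-width = 1.96*3.84176 ≈ 7.52984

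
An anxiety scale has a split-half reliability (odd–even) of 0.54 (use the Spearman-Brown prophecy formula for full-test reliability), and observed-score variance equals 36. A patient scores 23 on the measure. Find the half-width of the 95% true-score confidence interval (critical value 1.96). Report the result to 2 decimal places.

σ = 36^(1/2) = 6.00000
r_full = 2·0.54 / (1 + 0.54) ≈ 0.70130
The standard error of measurement is 6.00000×√(1 − 0.70130) ≈ 6.00000×0.54654 ≈ 3.27921.
Margin = 1.96 × 3.27921 ≈ 6.42726

6.43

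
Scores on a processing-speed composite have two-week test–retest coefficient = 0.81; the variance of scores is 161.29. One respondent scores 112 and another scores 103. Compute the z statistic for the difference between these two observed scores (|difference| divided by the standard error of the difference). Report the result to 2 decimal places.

1.15

SD = √161.29 ≈ 12.70000
SEM = 12.70000 × √(1 − 0.81000) = 12.70000 × √0.19000 ≈ 12.70000 × 0.43589 ≈ 5.53580
SE_diff = SEM × √2 ≈ 5.53580 × 1.41421 ≈ 7.82881
z = 9 / 7.82881 ≈ 1.14960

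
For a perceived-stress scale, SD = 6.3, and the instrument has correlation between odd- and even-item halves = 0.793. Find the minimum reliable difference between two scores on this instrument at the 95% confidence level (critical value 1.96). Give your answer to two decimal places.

Spearman-Brown: r = 2(0.793) / (1 + 0.793) = 1.5860 / 1.7930 ≈ 0.8846
The standard error of measurement is 6.3000×√(1 − 0.8846) ≈ 6.3000×0.3398 ≈ 2.1406.
SE_diff = √2 × SEM ≈ 3.0273
Smallest detectable difference = 1.96×3.0273 ≈ 5.9334

5.93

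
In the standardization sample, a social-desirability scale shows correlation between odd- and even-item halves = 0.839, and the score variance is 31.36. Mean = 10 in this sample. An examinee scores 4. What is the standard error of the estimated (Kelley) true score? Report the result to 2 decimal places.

1.58

σ = 31.36^(1/2) = 5.600
Full-length reliability (Spearman-Brown) = 2(0.839)/(1+0.839) ≃ 0.912
SE_est = SD × √(r(1 − r)) = 5.600 × √0.080 ≃ 5.600 × 0.283 ≃ 1.583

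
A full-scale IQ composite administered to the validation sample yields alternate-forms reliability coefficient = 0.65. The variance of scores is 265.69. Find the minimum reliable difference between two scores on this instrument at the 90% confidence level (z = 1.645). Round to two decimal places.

22.43

SD = √265.69 = 16.3000
SEM = 16.3000×√(1 − 0.6500) ≃ 9.6432
Standard error of the difference = 9.6432·√2 ≃ 13.6376
Smallest detectable difference = 1.645×13.6376 ≃ 22.4338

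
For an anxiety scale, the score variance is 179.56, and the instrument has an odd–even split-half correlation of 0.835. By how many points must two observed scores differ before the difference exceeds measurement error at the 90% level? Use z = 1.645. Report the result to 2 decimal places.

SD = √179.56 ≈ 13.40000
Spearman-Brown: r = 2(0.835) / (1 + 0.835) = 1.67000 / 1.83500 ≈ 0.91008
SEM = 13.40000×√(1 − 0.91008) ≈ 4.01817
SE_diff = SEM × √2 ≈ 4.01817 × 1.41421 ≈ 5.68256
Smallest detectable difference = 1.645×5.68256 ≈ 9.34780

9.35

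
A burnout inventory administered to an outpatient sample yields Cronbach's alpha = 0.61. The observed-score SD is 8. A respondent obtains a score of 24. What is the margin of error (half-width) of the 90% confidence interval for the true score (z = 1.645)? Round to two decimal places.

SEM = 8.0000 · √(1 − 0.6100) = 8.0000 · √0.3900 ≈ 8.0000 · 0.6245 ≈ 4.9960
Half-width = 1.645·4.9960 ≈ 8.2184

8.22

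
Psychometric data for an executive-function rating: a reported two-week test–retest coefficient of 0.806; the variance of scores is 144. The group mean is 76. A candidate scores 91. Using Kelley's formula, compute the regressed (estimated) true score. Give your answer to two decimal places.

88.09

T̂ = r·X + (1 − r)·M = 0.8060·91 + 0.1940·76 = 73.3460 + 14.7440 ≃ 88.0900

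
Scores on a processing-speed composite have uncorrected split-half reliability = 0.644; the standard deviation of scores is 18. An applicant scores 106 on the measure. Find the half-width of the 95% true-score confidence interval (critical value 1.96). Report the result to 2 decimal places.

Spearman-Brown: r = 2(0.644) / (1 + 0.644) = 1.288 / 1.644 ≈ 0.783
The standard error of measurement is 18.000*√(1 − 0.783) ≈ 18.000*0.465 ≈ 8.376.
Margin = 1.96 * 8.376 ≈ 16.417

16.42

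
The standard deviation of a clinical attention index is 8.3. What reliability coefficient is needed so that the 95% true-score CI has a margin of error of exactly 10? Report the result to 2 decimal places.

0.62

SEM needed = half-width / z = 10/1.96 ≃ 5.1020
Required reliability = 1 − (SEM/SD)² = 1 − 0.3779 ≃ 0.6221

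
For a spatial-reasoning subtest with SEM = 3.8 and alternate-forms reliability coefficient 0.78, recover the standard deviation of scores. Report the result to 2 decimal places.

SD = 3.8 / √(1 − 0.78) ≈ 8.102

8.10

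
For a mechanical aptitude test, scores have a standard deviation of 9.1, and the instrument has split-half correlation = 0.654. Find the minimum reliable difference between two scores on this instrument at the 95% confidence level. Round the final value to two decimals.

Full-length reliability (Spearman-Brown) = 2(0.654)/(1+0.654) ≈ 0.7908
SEM = 9.1000 * √(1 − 0.7908) = 9.1000 * √0.2092 ≈ 9.1000 * 0.4574 ≈ 4.1621
Standard error of the difference = 4.1621·√2 ≈ 5.8861
Smallest detectable difference = 1.96*5.8861 ≈ 11.5367

11.54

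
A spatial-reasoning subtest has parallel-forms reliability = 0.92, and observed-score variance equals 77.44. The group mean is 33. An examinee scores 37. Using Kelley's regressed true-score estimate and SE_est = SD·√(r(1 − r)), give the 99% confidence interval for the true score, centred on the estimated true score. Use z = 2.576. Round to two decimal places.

[30.53, 42.83]

σ = 77.44^(1/2) = 8.800
T̂ = r·X + (1 − r)·M = 0.920×37 + 0.080×33 = 34.040 + 2.640 ≈ 36.680
SE_est = SD × √(r(1 − r)) = 8.800 × √0.074 ≈ 8.800 × 0.271 ≈ 2.387
99% CI: 36.680 ± 6.150 ≈ (30.530, 42.830)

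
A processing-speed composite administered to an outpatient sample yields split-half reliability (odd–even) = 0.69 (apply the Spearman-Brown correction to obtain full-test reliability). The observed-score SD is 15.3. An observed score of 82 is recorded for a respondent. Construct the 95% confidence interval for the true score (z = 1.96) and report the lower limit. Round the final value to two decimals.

69.16

r_full = 2·0.69 / (1 + 0.69) ≈ 0.8166
The standard error of measurement is 15.3000·√(1 − 0.8166) ≈ 15.3000·0.4283 ≈ 6.5528.
Margin = 1.96 · 6.5528 ≈ 12.8435
Lower limit = 82 − 12.8435 ≈ 69.1565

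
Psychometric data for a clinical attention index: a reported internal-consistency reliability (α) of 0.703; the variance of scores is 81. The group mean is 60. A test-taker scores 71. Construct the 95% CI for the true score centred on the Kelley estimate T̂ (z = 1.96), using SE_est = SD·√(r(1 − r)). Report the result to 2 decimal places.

[59.67, 75.79]

σ = 81^(1/2) = 9.0000
T̂ = r·X + (1 − r)·M = 0.7030*71 + 0.2970*60 = 49.9130 + 17.8200 ≈ 67.7330
SE_est = SD * √(r(1 − r)) = 9.0000 * √0.2088 ≈ 9.0000 * 0.4569 ≈ 4.1124
CI = 67.7330 ± 1.96 * 4.1124 → [59.6726, 75.7934]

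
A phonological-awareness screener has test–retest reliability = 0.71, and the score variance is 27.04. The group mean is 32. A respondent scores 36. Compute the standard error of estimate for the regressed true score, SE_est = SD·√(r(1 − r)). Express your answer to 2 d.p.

σ = 27.04^(1/2) = 5.200
SE_est = SD * √(r(1 − r)) = 5.200 * √0.206 ≈ 5.200 * 0.454 ≈ 2.360

2.36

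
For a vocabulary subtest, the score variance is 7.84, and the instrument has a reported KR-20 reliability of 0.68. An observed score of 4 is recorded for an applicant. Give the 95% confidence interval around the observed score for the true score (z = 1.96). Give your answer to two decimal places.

SD = √7.84 ≈ 2.800
SEM = 2.800 × √(1 − 0.680) = 2.800 × √0.320 ≈ 2.800 × 0.566 ≈ 1.584
Half-width = 1.96×1.584 ≈ 3.104
Interval: (0.896, 7.104)

[0.90, 7.10]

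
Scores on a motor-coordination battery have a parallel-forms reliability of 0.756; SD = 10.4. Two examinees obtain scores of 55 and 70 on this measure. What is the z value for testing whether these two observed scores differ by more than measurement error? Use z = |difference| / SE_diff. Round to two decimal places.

2.06

SEM = 10.4000 · √(1 − 0.7560) = 10.4000 · √0.2440 ≈ 10.4000 · 0.4940 ≈ 5.1372
SE_diff = √2 · SEM ≈ 7.2651
z = 15 / 7.2651 ≈ 2.0647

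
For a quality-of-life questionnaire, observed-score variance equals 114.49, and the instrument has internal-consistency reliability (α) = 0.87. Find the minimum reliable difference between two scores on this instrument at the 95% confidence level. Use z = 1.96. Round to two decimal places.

10.69

SD = √114.49 ≈ 10.70000
SEM = 10.70000 · √(1 − 0.87000) = 10.70000 · √0.13000 ≈ 10.70000 · 0.36056 ≈ 3.85794
Standard error of the difference = 3.85794·√2 ≈ 5.45595
Minimum reliable difference = 1.96 · SE_diff ≈ 1.96 · 5.45595 ≈ 10.69366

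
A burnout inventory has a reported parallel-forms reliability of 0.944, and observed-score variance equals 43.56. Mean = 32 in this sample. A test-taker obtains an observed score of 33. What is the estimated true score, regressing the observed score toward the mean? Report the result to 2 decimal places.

T̂ = 0.9440(33) + 0.0560(32) ≈ 32.9440

32.94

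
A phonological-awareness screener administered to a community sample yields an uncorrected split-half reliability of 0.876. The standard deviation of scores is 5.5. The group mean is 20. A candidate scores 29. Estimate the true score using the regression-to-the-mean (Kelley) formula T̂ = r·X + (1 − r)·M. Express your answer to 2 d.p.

28.41

r_full = 2·0.876 / (1 + 0.876) ≃ 0.934
T̂ = r·X + (1 − r)·M = 0.934·29 + 0.066·20 ≃ 27.083 + 1.322 ≃ 28.405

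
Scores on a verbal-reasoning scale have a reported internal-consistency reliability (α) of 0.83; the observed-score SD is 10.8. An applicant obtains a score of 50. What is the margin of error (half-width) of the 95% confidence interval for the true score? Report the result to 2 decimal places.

SEM = 10.8000·√(1 − 0.8300) ≃ 4.4530
Half-width = 1.96·4.4530 ≃ 8.7278

8.73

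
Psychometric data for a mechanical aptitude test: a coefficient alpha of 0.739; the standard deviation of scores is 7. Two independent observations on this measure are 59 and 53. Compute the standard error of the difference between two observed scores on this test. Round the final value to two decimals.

SEM = 7.00000×√(1 − 0.73900) ≈ 3.57617
Standard error of the difference = 3.57617·√2 ≈ 5.05747

5.06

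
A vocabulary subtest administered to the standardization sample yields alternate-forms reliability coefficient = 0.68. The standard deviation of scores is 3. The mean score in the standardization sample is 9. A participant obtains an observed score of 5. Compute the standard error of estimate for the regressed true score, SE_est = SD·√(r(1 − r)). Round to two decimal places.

SE_est = SD · √(r(1 − r)) = 3.000 · √0.218 ≈ 3.000 · 0.466 ≈ 1.399

1.40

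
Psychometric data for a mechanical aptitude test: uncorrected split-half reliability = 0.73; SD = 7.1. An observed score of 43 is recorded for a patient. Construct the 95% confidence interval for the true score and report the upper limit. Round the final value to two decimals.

48.50

Spearman-Brown: r = 2(0.73) / (1 + 0.73) = 1.4600 / 1.7300 ≈ 0.8439
SEM = 7.1000 × √(1 − 0.8439) = 7.1000 × √0.1561 ≈ 7.1000 × 0.3951 ≈ 2.8049
Margin = 1.96 × 2.8049 ≈ 5.4976
Upper limit = 43 + 5.4976 ≈ 48.4976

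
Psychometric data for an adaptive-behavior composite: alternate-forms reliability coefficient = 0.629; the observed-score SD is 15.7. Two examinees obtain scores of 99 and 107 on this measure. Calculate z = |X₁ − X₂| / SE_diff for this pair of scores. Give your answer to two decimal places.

SEM = 15.700*√(1 − 0.629) ≈ 9.563
Standard error of the difference = 9.563·√2 ≈ 13.524
z = |99 − 107| / 13.524 = 8 / 13.524 ≈ 0.592

0.59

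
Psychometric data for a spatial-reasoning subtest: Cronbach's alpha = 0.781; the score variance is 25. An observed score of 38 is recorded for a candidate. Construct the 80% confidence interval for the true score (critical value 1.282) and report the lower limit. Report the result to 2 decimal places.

35.00

SD = √25 = 5.000
SEM = 5.000×√(1 − 0.781) ≈ 2.340
1.282 × SEM ≈ 3.000
Lower bound: 38 − 3.000 = 35.000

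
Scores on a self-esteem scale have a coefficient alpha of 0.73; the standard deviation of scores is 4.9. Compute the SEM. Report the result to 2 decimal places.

2.55

SEM = 4.900·√(1 − 0.730) ≈ 2.546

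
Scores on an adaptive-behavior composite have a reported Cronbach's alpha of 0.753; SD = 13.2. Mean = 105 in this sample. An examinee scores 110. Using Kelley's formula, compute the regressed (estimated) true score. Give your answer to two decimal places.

T̂ = 0.75300(110) + 0.24700(105) ≈ 108.76500

108.77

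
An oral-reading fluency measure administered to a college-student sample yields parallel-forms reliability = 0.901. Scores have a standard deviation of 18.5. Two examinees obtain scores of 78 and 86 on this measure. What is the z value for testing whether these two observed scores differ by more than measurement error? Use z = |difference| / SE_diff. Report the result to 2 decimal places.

0.97

The standard error of measurement is 18.500×√(1 − 0.901) ≈ 18.500×0.315 ≈ 5.821.
SE_diff = SEM × √2 ≈ 5.821 × 1.414 ≈ 8.232
z = |78 − 86| / 8.232 = 8 / 8.232 ≈ 0.972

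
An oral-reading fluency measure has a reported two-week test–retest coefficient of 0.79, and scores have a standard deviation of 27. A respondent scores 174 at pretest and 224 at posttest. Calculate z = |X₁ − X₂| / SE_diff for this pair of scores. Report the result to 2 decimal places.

2.86

SEM = 27.0000 * √(1 − 0.7900) = 27.0000 * √0.2100 ≈ 27.0000 * 0.4583 ≈ 12.3730
SE_diff = SEM * √2 ≈ 12.3730 * 1.4142 ≈ 17.4980
z = |174 − 224| / 17.4980 = 50 / 17.4980 ≈ 2.8575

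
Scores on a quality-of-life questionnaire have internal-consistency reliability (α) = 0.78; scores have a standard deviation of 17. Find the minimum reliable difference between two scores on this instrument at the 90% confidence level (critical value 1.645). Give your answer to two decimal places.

18.55

SEM = 17.000·√(1 − 0.780) ≈ 7.974
Standard error of the difference = 7.974·√2 ≈ 11.277
Minimum reliable difference = 1.645 · SE_diff ≈ 1.645 · 11.277 ≈ 18.550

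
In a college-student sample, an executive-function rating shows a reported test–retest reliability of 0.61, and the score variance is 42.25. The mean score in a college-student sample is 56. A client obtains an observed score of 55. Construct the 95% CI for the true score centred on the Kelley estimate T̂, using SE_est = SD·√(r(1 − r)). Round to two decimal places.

[49.18, 61.60]

σ = 42.25^(1/2) = 6.500
T̂ = 0.610(55) + 0.390(56) ≈ 55.390
SE_est = SD × √(r(1 − r)) = 6.500 × √0.238 ≈ 6.500 × 0.488 ≈ 3.170
95% CI: 55.390 ± 6.214 ≈ (49.176, 61.604)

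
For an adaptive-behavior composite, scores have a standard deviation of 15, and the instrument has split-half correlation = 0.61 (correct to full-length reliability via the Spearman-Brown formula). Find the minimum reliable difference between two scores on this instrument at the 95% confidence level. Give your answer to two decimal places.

20.46

Full-length reliability (Spearman-Brown) = 2(0.61)/(1+0.61) ≃ 0.75776
The standard error of measurement is 15.00000·√(1 − 0.75776) ≃ 15.00000·0.49217 ≃ 7.38262.
Standard error of the difference = 7.38262·√2 ≃ 10.44060
Minimum reliable difference = 1.96 · SE_diff ≃ 1.96 · 10.44060 ≃ 20.46358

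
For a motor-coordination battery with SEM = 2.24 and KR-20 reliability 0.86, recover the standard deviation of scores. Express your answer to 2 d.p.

5.99

σ = SEM·(1 − r)^(−1/2) ≈ 2.24·2.673 ≈ 5.987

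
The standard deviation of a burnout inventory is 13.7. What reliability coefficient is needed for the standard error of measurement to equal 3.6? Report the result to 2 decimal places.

0.93

Required reliability = 1 − (SEM/SD)² = 1 − 0.069 ≈ 0.931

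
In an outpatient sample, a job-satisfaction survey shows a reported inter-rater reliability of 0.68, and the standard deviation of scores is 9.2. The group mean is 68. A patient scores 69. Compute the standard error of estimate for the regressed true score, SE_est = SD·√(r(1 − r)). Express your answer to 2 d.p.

4.29

SE_est = 9.20000·√[r(1 − r)] ≈ 4.29158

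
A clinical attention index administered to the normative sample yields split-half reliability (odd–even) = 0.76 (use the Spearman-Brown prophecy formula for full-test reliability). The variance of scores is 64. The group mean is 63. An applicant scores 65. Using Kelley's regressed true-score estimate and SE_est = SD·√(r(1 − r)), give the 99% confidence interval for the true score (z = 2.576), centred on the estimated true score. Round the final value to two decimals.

SD = √64 ≃ 8.000
Full-length reliability (Spearman-Brown) = 2(0.76)/(1+0.76) ≃ 0.864
T̂ = 0.864(65) + 0.136(63) ≃ 64.727
SE_est = SD × √(r(1 − r)) = 8.000 × √0.118 ≃ 8.000 × 0.343 ≃ 2.745
99% CI: 64.727 ± 7.072 ≃ (57.655, 71.799)

[57.66, 71.80]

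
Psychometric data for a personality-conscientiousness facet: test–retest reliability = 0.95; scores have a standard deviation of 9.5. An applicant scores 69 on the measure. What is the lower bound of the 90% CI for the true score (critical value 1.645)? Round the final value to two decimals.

SEM = 9.5000*√(1 − 0.9500) ≈ 2.1243
Margin = 1.645 * 2.1243 ≈ 3.4944
Lower limit = 69 − 3.4944 ≈ 65.5056

65.51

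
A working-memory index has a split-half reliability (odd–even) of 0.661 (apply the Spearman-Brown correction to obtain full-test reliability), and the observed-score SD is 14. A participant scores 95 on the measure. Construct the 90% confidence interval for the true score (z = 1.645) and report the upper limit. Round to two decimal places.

r_full = 2·0.661 / (1 + 0.661) ≃ 0.7959
The standard error of measurement is 14.0000×√(1 − 0.7959) ≃ 14.0000×0.4518 ≃ 6.3247.
Margin = 1.645 × 6.3247 ≃ 10.4042
Upper limit = 95 + 10.4042 ≃ 105.4042

105.40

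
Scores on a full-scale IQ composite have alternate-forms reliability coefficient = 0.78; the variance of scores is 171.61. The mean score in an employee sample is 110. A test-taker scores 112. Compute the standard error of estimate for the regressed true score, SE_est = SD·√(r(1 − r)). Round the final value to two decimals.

5.43

σ = 171.61^(1/2) = 13.1000
SE_est = SD * √(r(1 − r)) = 13.1000 * √0.1716 ≈ 13.1000 * 0.4142 ≈ 5.4266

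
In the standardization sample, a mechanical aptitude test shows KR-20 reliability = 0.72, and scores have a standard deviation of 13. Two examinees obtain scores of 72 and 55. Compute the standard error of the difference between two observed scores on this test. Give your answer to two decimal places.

The standard error of measurement is 13.0000×√(1 − 0.7200) ≃ 13.0000×0.5292 ≃ 6.8790.
Standard error of the difference = 6.8790·√2 ≃ 9.7283

9.73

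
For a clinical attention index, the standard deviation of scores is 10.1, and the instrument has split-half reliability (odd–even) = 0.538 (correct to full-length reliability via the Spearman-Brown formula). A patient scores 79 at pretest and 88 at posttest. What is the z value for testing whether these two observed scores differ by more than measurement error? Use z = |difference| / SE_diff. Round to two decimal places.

1.15

r_full = 2·0.538 / (1 + 0.538) ≃ 0.700
SEM = 10.100·√(1 − 0.700) ≃ 5.536
Standard error of the difference = 5.536·√2 ≃ 7.829
z = 9 / 7.829 ≃ 1.150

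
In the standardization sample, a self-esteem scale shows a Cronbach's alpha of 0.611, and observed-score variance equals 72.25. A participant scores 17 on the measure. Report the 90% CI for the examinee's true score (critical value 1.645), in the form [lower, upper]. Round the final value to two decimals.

SD = √72.25 ≈ 8.500
SEM = 8.500 × √(1 − 0.611) = 8.500 × √0.389 ≈ 8.500 × 0.624 ≈ 5.301
Margin = 1.645 × 5.301 ≈ 8.721
CI = 17 ± 8.721 → [8.279, 25.721]

[8.28, 25.72]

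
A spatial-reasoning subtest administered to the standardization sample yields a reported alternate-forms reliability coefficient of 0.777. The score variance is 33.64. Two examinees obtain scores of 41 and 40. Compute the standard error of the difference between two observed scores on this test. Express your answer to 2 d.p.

SD = √33.64 = 5.8000
SEM = 5.8000*√(1 − 0.7770) ≃ 2.7389
SE_diff = SEM * √2 ≃ 2.7389 * 1.4142 ≃ 3.8734

3.87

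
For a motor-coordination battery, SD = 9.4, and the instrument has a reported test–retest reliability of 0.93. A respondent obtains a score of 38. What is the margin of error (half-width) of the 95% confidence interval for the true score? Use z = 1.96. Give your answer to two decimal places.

SEM = 9.40000 · √(1 − 0.93000) = 9.40000 · √0.07000 ≃ 9.40000 · 0.26458 ≃ 2.48701
Half-width = 1.96·2.48701 ≃ 4.87453

4.87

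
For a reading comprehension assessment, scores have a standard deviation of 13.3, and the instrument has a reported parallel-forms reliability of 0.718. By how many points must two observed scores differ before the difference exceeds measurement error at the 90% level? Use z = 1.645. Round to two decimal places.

16.43

SEM = 13.3000 × √(1 − 0.7180) = 13.3000 × √0.2820 ≈ 13.3000 × 0.5310 ≈ 7.0628
Standard error of the difference = 7.0628·√2 ≈ 9.9883
Smallest detectable difference = 1.645×9.9883 ≈ 16.4307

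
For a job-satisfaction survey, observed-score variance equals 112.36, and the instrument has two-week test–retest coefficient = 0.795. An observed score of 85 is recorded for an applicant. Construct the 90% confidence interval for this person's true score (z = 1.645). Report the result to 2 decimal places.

SD = √112.36 ≈ 10.6000
SEM = 10.6000 × √(1 − 0.7950) = 10.6000 × √0.2050 ≈ 10.6000 × 0.4528 ≈ 4.7994
Margin = 1.645 × 4.7994 ≈ 7.8949
90% CI: 85 ± 7.8949 = [77.1051, 92.8949]

[77.11, 92.89]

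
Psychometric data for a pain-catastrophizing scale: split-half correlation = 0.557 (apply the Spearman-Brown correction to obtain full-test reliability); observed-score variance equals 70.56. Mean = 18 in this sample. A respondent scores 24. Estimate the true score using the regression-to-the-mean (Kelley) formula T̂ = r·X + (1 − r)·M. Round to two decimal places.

r_full = 2·0.557 / (1 + 0.557) ≈ 0.715
T̂ = r·X + (1 − r)·M = 0.715×24 + 0.285×18 ≈ 17.171 + 5.121 ≈ 22.293

22.29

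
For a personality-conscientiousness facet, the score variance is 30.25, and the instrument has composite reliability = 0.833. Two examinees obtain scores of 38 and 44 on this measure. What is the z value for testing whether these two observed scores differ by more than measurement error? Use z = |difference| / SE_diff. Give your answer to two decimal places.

SD = √30.25 ≈ 5.500
SEM = 5.500 · √(1 − 0.833) = 5.500 · √0.167 ≈ 5.500 · 0.409 ≈ 2.248
Standard error of the difference = 2.248·√2 ≈ 3.179
z = 6 / 3.179 ≈ 1.888

1.89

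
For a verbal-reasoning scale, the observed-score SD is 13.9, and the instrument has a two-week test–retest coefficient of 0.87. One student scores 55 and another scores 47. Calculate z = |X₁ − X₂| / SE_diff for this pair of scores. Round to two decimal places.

SEM = 13.90000*√(1 − 0.87000) ≈ 5.01172
SE_diff = √2 * SEM ≈ 7.08764
z = 8 / 7.08764 ≈ 1.12873

1.13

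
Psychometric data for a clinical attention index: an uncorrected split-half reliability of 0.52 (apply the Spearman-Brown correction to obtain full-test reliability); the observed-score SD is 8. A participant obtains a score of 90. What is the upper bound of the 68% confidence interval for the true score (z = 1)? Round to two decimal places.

Full-length reliability (Spearman-Brown) = 2(0.52)/(1+0.52) ≈ 0.684
SEM = 8.000·√(1 − 0.684) ≈ 4.496
Half-width = 1·4.496 ≈ 4.496
Upper limit = 90 + 4.496 ≈ 94.496

94.50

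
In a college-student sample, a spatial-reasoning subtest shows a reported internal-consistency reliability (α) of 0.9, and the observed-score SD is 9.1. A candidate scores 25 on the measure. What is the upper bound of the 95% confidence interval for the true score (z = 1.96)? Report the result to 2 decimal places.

30.64

SEM = 9.10000×√(1 − 0.90000) ≈ 2.87767
Margin = 1.96 × 2.87767 ≈ 5.64024
Upper bound: 25 + 5.64024 = 30.64024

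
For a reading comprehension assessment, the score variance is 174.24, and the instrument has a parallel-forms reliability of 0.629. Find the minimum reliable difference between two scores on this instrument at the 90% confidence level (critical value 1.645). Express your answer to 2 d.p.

σ = 174.24^(1/2) = 13.20000
SEM = 13.20000·√(1 − 0.62900) ≃ 8.04009
SE_diff = SEM · √2 ≃ 8.04009 · 1.41421 ≃ 11.37040
Smallest detectable difference = 1.645·11.37040 ≃ 18.70431

18.70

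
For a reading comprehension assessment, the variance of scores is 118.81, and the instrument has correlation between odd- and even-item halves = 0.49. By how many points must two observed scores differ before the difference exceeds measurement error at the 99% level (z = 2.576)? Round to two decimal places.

23.23

σ = 118.81^(1/2) = 10.9000
r_full = 2·0.49 / (1 + 0.49) ≈ 0.6577
SEM = 10.9000*√(1 − 0.6577) ≈ 6.3770
Standard error of the difference = 6.3770·√2 ≈ 9.0185
Minimum reliable difference = 2.576 * SE_diff ≈ 2.576 * 9.0185 ≈ 23.2316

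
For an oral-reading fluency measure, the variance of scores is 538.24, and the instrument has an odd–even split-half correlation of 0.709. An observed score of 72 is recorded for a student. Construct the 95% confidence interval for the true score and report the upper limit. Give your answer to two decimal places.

90.76

SD = √538.24 = 23.2000
Spearman-Brown: r = 2(0.709) / (1 + 0.709) = 1.4180 / 1.7090 ≃ 0.8297
SEM = 23.2000 · √(1 − 0.8297) = 23.2000 · √0.1703 ≃ 23.2000 · 0.4126 ≃ 9.5733
1.96 · SEM ≃ 18.7637
Upper bound: 72 + 18.7637 = 90.7637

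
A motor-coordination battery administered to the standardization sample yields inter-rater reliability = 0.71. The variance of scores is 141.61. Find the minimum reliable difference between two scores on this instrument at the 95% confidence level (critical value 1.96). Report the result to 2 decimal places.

17.76

SD = √141.61 ≈ 11.90000
SEM = 11.90000*√(1 − 0.71000) ≈ 6.40835
Standard error of the difference = 6.40835·√2 ≈ 9.06277
Minimum reliable difference = 1.96 * SE_diff ≈ 1.96 * 9.06277 ≈ 17.76303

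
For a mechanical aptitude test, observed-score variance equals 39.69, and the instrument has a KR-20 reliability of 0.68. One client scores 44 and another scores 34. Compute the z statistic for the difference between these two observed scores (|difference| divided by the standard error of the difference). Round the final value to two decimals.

1.98

σ = 39.69^(1/2) = 6.300
SEM = 6.300*√(1 − 0.680) ≈ 3.564
SE_diff = SEM * √2 ≈ 3.564 * 1.414 ≈ 5.040
z = |44 − 34| / 5.040 = 10 / 5.040 ≈ 1.984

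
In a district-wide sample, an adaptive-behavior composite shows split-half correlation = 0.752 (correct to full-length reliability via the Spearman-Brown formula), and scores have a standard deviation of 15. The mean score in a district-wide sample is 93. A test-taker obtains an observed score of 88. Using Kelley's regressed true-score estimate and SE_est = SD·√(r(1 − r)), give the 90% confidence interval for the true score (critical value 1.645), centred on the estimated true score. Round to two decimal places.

Spearman-Brown: r = 2(0.752) / (1 + 0.752) = 1.5040 / 1.7520 ≃ 0.8584
T̂ = 0.8584(88) + 0.1416(93) ≃ 88.7078
SE_est = 15.0000·√[r(1 − r)] ≃ 5.2289
90% CI: 88.7078 ± 8.6015 ≃ (80.1063, 97.3092)

[80.11, 97.31]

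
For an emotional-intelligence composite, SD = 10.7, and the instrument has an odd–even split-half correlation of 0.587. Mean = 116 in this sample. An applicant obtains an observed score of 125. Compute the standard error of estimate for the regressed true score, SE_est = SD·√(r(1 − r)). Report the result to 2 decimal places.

Full-length reliability (Spearman-Brown) = 2(0.587)/(1+0.587) ≈ 0.73976
SE_est = SD × √(r(1 − r)) = 10.70000 × √0.19251 ≈ 10.70000 × 0.43877 ≈ 4.69479

4.69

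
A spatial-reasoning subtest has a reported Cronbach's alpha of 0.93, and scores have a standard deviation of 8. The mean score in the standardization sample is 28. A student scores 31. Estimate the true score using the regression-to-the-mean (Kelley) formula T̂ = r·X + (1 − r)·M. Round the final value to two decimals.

T̂ = 0.930(31) + 0.070(28) ≈ 30.790

30.79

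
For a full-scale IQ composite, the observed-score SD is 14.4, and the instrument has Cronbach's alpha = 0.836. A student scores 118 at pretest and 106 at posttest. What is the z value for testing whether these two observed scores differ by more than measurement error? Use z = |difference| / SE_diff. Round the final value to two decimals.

The standard error of measurement is 14.400·√(1 − 0.836) ≈ 14.400·0.405 ≈ 5.832.
SE_diff = SEM · √2 ≈ 5.832 · 1.414 ≈ 8.247
z = 12 / 8.247 ≈ 1.455

1.46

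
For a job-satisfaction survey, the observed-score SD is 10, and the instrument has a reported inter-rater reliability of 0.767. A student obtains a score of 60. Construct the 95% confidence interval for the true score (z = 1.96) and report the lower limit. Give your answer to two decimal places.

SEM = 10.0000 × √(1 − 0.7670) = 10.0000 × √0.2330 ≈ 10.0000 × 0.4827 ≈ 4.8270
Half-width = 1.96×4.8270 ≈ 9.4609
Lower limit = 60 − 9.4609 ≈ 50.5391

50.54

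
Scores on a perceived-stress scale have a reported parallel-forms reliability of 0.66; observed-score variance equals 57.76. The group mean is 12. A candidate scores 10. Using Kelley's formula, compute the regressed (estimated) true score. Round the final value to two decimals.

10.68

Estimated true score = 0.66000×10 + (1 − 0.66000)×12 ≈ 10.68000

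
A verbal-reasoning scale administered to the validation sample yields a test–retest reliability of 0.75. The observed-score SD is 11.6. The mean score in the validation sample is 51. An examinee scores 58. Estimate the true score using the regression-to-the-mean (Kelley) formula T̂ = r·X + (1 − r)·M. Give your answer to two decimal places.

T̂ = r·X + (1 − r)·M = 0.750·58 + 0.250·51 = 43.500 + 12.750 ≈ 56.250

56.25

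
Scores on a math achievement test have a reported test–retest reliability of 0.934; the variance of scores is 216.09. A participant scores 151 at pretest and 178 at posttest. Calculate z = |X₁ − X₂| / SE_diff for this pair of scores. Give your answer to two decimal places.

5.06

SD = √216.09 ≃ 14.7000
SEM = 14.7000 × √(1 − 0.9340) = 14.7000 × √0.0660 ≃ 14.7000 × 0.2569 ≃ 3.7765
SE_diff = SEM × √2 ≃ 3.7765 × 1.4142 ≃ 5.3408
z = 27 / 5.3408 ≃ 5.0554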